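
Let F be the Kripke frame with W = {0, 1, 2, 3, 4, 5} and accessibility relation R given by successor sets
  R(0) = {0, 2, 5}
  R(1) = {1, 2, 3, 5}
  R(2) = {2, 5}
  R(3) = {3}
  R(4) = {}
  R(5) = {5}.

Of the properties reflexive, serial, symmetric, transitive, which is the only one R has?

transitive

Reflexive: no — 4 is not related to itself.
Serial: no — 4 has no R-successor.
Symmetric: no — 0 R 2 but not 2 R 0.
Transitive: yes — every two-step R-path is closed by a direct edge.
Only transitive holds.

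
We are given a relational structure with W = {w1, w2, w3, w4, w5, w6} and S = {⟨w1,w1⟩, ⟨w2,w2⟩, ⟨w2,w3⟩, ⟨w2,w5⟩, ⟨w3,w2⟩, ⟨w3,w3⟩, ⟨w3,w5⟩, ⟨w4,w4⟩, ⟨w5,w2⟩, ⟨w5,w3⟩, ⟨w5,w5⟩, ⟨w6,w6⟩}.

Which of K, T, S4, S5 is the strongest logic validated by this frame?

Reflexive (axiom T): yes — every world is S-related to itself.
Transitive (axiom 4): yes — every two-step S-path is closed by a direct edge.
Euclidean (axiom 5): yes — any two successors of a common world are S-related.
So F validates K, T, S4, S5. The strongest is S5.

S5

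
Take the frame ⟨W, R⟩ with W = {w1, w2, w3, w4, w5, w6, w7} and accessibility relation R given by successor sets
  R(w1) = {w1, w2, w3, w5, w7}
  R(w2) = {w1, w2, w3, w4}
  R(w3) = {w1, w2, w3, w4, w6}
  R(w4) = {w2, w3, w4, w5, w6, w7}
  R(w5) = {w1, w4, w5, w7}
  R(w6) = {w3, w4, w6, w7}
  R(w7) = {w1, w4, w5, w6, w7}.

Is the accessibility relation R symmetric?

Symmetric: yes — every pair in R has its reverse in R.

Yes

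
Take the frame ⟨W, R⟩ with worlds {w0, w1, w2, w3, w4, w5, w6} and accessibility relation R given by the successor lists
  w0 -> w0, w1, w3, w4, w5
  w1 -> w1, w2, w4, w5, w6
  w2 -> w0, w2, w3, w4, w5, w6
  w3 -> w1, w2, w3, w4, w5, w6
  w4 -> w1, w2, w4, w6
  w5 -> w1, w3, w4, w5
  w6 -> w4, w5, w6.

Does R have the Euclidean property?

Euclidean: no — w0 R w1 and w0 R w3, but not w1 R w3.

No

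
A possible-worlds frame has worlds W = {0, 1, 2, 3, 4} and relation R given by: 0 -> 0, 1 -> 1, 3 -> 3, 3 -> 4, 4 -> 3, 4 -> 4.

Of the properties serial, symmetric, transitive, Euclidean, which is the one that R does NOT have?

serial

Serial: no — 2 has no R-successor.
Symmetric: yes — every pair in R has its reverse in R.
Transitive: yes — every two-step R-path is closed by a direct edge.
Euclidean: yes — any two successors of a common world are R-related.
Only serial fails.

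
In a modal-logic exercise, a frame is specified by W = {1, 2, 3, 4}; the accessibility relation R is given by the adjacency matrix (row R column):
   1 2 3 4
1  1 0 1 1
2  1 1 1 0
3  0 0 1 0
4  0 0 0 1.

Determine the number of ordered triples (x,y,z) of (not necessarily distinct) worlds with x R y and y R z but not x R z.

1

Enumerating: (2,1,4).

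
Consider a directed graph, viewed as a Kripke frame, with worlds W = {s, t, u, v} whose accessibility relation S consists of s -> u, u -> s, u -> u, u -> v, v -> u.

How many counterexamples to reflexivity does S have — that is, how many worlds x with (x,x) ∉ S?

3

Enumerating: s, t, v.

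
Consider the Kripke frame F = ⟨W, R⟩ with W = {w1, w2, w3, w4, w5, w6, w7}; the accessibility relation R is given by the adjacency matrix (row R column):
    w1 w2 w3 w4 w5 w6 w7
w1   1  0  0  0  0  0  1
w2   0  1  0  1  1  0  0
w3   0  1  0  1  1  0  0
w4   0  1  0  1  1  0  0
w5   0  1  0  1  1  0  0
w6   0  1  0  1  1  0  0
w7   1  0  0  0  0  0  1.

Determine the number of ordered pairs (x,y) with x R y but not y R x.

6

Enumerating: (w3,w2), (w3,w4), (w3,w5), (w6,w2), (w6,w4), (w6,w5).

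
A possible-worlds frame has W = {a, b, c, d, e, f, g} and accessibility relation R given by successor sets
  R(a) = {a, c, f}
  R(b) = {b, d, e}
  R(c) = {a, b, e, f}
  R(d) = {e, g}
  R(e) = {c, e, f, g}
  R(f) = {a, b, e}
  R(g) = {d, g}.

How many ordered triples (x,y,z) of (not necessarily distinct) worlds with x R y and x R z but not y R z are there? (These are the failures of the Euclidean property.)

29

Enumerating: (a,c,c), (a,f,c), (a,f,f), (b,d,b), (b,d,d), (b,e,b), (b,e,d), (c,a,b), (c,a,e), (c,b,a), (c,b,f), (c,e,a), … and 17 more.
Total: 29.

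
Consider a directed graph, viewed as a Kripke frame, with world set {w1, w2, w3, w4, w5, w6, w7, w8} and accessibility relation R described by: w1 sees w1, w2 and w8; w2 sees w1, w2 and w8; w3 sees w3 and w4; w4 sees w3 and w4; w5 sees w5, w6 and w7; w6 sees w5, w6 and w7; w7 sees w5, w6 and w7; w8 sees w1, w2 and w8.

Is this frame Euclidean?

Yes

Euclidean: yes — any two successors of a common world are R-related.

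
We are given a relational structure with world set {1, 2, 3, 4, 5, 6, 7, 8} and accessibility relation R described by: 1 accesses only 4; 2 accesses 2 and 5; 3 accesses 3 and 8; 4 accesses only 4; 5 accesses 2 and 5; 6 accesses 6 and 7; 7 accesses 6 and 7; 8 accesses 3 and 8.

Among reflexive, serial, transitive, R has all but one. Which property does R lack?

reflexive

Reflexive: no — 1 is not related to itself.
Serial: yes — every world has a successor (e.g. 1 R 4).
Transitive: yes — every two-step R-path is closed by a direct edge.
Only reflexive fails.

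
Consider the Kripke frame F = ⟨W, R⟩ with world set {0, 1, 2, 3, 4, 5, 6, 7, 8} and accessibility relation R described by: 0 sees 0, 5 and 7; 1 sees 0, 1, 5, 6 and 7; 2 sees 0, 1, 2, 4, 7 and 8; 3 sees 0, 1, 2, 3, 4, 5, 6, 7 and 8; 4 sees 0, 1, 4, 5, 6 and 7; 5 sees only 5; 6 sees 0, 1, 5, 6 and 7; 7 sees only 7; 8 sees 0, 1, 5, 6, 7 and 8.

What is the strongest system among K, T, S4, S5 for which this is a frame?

T

Reflexive (axiom T): yes — every world is R-related to itself.
Transitive (axiom 4): no — 2 R 0 and 0 R 5, but not 2 R 5.
Euclidean (axiom 5): no — 0 R 5 and 0 R 7, but not 5 R 7.
So F validates K, T; S4 would additionally require R to be transitive. The strongest is T.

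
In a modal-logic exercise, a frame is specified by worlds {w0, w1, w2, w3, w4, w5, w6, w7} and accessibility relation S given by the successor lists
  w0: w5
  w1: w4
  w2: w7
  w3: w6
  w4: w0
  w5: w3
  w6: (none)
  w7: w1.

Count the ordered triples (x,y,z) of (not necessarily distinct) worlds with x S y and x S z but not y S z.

7

Enumerating: (w0,w5,w5), (w1,w4,w4), (w2,w7,w7), (w3,w6,w6), (w4,w0,w0), (w5,w3,w3), (w7,w1,w1).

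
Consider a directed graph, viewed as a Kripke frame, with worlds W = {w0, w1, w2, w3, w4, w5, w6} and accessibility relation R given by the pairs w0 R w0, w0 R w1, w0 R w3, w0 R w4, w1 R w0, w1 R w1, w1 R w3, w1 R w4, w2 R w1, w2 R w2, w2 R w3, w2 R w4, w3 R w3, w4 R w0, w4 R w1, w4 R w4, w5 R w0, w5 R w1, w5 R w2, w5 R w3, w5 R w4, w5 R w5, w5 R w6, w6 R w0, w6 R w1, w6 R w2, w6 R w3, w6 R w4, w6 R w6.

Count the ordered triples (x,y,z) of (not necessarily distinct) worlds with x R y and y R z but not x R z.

Enumerating: (w2,w1,w0), (w2,w4,w0), (w4,w0,w3), (w4,w1,w3).

4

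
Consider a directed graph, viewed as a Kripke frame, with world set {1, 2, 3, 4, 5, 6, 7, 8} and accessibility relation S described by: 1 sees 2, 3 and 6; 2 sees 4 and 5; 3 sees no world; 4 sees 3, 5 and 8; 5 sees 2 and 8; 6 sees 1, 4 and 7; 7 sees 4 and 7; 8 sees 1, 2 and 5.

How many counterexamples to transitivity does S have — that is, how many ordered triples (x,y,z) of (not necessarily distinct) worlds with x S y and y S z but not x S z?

Enumerating: (1,2,4), (1,2,5), (1,6,1), (1,6,4), (1,6,7), (2,4,3), (2,4,8), (2,5,2), (2,5,8), (4,5,2), (4,8,1), (4,8,2), … and 17 more.
Total: 29.

29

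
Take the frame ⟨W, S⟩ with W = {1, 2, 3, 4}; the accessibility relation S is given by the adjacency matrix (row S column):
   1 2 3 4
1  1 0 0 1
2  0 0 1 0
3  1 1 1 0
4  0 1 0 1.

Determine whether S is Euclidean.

No

Euclidean: no — 3 S 1 and 3 S 2, but not 1 S 2.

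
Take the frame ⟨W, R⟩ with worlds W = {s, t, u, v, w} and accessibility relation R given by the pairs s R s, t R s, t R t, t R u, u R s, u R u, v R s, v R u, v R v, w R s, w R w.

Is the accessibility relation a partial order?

Yes

Reflexive: yes — every world is R-related to itself.
Transitive: yes — every two-step R-path is closed by a direct edge.
Antisymmetric: yes — no distinct pair is related both ways.
So R is a partial order.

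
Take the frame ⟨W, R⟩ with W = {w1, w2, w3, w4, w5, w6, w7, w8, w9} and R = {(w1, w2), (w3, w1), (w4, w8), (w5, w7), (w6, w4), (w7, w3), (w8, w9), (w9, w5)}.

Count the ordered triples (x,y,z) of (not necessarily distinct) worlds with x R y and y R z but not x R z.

Enumerating: (w3,w1,w2), (w4,w8,w9), (w5,w7,w3), (w6,w4,w8), (w7,w3,w1), (w8,w9,w5), (w9,w5,w7).

7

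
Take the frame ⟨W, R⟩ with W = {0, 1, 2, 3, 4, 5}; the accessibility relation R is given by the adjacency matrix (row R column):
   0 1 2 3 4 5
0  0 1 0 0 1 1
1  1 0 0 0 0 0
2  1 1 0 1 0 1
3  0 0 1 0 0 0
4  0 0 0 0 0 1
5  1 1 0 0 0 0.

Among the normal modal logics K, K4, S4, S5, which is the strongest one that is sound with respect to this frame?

K

Transitive (axiom 4): no — 1 R 0 and 0 R 4, but not 1 R 4.
Reflexive (axiom T): no — 0 is not related to itself.
Euclidean (axiom 5): no — 0 R 1 and 0 R 4, but not 1 R 4.
So F validates K; K4 would additionally require R to be transitive. The strongest is K.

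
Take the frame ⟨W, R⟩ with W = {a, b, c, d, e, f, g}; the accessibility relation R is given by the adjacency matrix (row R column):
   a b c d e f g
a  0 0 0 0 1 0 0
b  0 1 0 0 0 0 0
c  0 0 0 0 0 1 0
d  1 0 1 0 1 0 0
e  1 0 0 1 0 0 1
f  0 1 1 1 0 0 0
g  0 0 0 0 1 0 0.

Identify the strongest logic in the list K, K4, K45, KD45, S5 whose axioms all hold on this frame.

Transitive (axiom 4): no — a R e and e R d, but not a R d.
Euclidean (axiom 5): no — d R a and d R c, but not a R c.
Serial (axiom D): yes — every world has a successor (e.g. a R e).
Reflexive (axiom T): no — a is not related to itself.
So F validates K; K4 would additionally require R to be transitive. The strongest is K.

K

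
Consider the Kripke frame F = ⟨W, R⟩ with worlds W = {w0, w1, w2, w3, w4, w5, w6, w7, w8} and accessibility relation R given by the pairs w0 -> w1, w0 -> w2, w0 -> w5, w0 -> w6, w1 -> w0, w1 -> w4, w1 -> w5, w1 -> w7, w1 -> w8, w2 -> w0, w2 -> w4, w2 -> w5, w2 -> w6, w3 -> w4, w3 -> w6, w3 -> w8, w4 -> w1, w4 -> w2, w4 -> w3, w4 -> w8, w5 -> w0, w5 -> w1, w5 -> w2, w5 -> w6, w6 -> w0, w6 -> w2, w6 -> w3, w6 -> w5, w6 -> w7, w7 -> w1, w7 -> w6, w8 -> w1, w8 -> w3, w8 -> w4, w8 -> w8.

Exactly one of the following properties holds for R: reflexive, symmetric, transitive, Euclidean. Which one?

symmetric

Reflexive: no — w0 is not related to itself.
Symmetric: yes — every pair in R has its reverse in R.
Transitive: no — w0 R w1 and w1 R w4, but not w0 R w4.
Euclidean: no — w0 R w1 and w0 R w2, but not w1 R w2.
Only symmetric holds.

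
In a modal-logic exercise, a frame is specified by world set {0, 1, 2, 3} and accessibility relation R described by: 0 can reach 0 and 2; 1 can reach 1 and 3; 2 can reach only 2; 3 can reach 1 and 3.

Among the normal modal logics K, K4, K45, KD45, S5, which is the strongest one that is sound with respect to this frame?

Transitive (axiom 4): yes — every two-step R-path is closed by a direct edge.
Euclidean (axiom 5): no — 0 R 2 and 0 R 0, but not 2 R 0.
Serial (axiom D): yes — every world has a successor (e.g. 0 R 0).
Reflexive (axiom T): yes — every world is R-related to itself.
So F validates K, K4; K45 would additionally require R to be Euclidean. The strongest is K4.

K4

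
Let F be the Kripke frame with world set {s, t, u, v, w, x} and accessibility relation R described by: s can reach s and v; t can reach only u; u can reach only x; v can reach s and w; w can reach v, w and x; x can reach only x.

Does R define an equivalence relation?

Reflexive: no — t is not related to itself.
Symmetric: no — t R u but not u R t.
Transitive: no — s R v and v R w, but not s R w.
So R is not an equivalence relation.

No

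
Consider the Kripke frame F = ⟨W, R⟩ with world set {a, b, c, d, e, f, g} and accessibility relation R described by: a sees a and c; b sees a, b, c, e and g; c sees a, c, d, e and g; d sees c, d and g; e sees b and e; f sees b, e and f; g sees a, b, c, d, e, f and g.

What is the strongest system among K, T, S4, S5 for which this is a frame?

T

Reflexive (axiom T): yes — every world is R-related to itself.
Transitive (axiom 4): no — a R c and c R d, but not a R d.
Euclidean (axiom 5): no — b R a and b R e, but not a R e.
So F validates K, T; S4 would additionally require R to be transitive. The strongest is T.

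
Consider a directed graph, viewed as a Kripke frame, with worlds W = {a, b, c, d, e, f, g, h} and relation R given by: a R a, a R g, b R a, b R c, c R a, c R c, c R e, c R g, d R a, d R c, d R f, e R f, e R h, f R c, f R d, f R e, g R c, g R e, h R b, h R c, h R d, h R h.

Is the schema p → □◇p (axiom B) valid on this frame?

By correspondence theory, B is valid on a frame iff R is symmetric.
Symmetric: no — a R g but not g R a.

No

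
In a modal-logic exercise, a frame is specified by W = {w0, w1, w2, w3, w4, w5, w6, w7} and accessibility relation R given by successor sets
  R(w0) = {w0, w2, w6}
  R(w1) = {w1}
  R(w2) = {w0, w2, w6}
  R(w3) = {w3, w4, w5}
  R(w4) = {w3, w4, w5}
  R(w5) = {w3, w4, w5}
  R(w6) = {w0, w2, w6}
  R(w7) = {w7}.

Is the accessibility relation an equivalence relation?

Reflexive: yes — every world is R-related to itself.
Symmetric: yes — every pair in R has its reverse in R.
Transitive: yes — every two-step R-path is closed by a direct edge.
So R is an equivalence relation.

Yes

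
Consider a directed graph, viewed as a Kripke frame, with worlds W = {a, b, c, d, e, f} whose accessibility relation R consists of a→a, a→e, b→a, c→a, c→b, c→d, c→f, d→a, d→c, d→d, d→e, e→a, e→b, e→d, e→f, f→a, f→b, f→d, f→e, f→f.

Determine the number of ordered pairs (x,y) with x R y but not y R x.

Enumerating: (b,a), (c,a), (c,b), (c,f), (d,a), (e,b), (f,a), (f,b), (f,d).

9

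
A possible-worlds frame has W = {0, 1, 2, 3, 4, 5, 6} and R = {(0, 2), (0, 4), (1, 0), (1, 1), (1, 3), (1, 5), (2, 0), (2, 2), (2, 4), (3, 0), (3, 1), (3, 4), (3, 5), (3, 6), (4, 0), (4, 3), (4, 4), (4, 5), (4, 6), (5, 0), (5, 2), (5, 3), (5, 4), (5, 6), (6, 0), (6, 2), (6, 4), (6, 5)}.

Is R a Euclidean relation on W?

Euclidean: no — 0 R 4 and 0 R 2, but not 4 R 2.

No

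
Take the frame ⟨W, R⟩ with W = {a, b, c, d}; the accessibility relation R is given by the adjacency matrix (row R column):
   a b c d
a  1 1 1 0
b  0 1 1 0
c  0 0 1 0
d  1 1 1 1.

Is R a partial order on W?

Yes

Reflexive: yes — every world is R-related to itself.
Transitive: yes — every two-step R-path is closed by a direct edge.
Antisymmetric: yes — no distinct pair is related both ways.
So R is a partial order.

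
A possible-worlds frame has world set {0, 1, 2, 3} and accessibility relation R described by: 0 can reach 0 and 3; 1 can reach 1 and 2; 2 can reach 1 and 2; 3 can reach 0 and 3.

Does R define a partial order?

Reflexive: yes — every world is R-related to itself.
Transitive: yes — every two-step R-path is closed by a direct edge.
Antisymmetric: no — 0 R 3 and 3 R 0 with 0 ≠ 3.
So R is not a partial order.

No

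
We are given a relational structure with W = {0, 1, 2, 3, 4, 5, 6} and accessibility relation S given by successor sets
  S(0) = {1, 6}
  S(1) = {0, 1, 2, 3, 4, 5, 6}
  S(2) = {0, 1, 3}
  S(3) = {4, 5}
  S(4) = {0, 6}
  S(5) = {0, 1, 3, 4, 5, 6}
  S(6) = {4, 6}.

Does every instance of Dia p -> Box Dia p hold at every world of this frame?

No

The schema 5 characterises exactly the Euclidean frames.
Euclidean: no — 0 S 6 and 0 S 1, but not 6 S 1.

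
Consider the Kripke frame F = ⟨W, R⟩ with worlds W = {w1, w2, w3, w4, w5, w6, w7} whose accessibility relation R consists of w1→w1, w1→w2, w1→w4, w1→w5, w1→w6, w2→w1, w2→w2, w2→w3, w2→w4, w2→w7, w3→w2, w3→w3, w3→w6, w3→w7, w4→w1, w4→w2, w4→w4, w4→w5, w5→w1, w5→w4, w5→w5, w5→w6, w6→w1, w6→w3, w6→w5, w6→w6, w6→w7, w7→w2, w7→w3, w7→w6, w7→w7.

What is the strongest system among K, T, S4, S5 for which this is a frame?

T

Reflexive (axiom T): yes — every world is R-related to itself.
Transitive (axiom 4): no — w1 R w2 and w2 R w3, but not w1 R w3.
Euclidean (axiom 5): no — w1 R w2 and w1 R w5, but not w2 R w5.
So F validates K, T; S4 would additionally require R to be transitive. The strongest is T.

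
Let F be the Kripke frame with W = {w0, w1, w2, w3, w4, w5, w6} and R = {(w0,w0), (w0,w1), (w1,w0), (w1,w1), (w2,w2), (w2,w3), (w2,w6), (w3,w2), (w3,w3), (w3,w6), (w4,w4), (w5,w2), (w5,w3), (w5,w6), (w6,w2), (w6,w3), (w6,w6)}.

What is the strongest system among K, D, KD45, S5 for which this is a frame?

Serial (axiom D): yes — every world has a successor (e.g. w0 R w0).
Euclidean (axiom 5): yes — any two successors of a common world are R-related.
Transitive (axiom 4): yes — every two-step R-path is closed by a direct edge.
Reflexive (axiom T): no — w5 is not related to itself.
So F validates K, D, KD45; S5 would additionally require R to be reflexive. The strongest is KD45.

KD45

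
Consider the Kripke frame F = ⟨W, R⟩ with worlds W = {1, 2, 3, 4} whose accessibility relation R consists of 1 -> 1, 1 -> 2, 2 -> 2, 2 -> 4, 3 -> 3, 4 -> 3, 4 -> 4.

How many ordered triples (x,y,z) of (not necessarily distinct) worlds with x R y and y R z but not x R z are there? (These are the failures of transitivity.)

Enumerating: (1,2,4), (2,4,3).

2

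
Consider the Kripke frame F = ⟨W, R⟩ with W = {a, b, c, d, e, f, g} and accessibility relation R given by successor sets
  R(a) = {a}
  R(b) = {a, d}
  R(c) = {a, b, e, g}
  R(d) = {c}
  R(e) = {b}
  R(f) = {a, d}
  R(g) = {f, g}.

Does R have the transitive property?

Transitive: no — b R d and d R c, but not b R c.

No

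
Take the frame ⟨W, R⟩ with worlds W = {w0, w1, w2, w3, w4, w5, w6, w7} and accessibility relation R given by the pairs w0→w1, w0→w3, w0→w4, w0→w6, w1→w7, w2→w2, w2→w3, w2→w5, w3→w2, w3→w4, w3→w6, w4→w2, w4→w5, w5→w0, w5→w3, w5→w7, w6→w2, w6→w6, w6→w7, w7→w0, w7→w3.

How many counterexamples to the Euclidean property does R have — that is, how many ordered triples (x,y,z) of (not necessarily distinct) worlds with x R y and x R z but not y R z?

Enumerating: (w0,w1,w1), (w0,w1,w3), (w0,w1,w4), (w0,w1,w6), (w0,w3,w1), (w0,w3,w3), (w0,w4,w1), (w0,w4,w3), (w0,w4,w4), (w0,w4,w6), (w0,w6,w1), (w0,w6,w3), … and 27 more.
Total: 39.

39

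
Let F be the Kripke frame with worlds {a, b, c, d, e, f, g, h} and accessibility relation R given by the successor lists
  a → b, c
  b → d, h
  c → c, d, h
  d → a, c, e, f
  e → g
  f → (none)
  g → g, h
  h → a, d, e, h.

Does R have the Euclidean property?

Euclidean: no — a R b and a R c, but not b R c.

No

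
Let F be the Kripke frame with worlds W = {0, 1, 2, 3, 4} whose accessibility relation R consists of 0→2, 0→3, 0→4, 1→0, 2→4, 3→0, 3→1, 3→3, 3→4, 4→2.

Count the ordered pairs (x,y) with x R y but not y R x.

Enumerating: (0,2), (0,4), (1,0), (3,1), (3,4).

5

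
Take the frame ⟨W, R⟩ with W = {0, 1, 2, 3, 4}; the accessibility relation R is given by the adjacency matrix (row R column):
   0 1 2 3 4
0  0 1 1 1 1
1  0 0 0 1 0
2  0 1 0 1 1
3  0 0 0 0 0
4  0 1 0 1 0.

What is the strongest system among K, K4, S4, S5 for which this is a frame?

Transitive (axiom 4): yes — every two-step R-path is closed by a direct edge.
Reflexive (axiom T): no — 0 is not related to itself.
Euclidean (axiom 5): no — 0 R 1 and 0 R 2, but not 1 R 2.
So F validates K, K4; S4 would additionally require R to be reflexive. The strongest is K4.

K4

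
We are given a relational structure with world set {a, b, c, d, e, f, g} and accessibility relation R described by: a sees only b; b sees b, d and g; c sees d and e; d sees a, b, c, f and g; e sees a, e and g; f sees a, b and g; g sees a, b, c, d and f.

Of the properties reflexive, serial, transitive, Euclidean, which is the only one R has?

Reflexive: no — a is not related to itself.
Serial: yes — every world has a successor (e.g. a R b).
Transitive: no — a R b and b R d, but not a R d.
Euclidean: no — c R d and c R e, but not d R e.
Only serial holds.

serial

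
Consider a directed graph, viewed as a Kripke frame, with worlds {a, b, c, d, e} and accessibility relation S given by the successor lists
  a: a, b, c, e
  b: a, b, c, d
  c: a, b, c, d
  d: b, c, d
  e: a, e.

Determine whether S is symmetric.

Symmetric: yes — every pair in S has its reverse in S.

Yes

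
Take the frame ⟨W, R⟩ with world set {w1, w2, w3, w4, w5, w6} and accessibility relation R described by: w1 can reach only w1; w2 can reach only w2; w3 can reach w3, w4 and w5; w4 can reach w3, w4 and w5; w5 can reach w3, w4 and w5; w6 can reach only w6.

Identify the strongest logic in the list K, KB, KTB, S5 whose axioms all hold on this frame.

Symmetric (axiom B): yes — every pair in R has its reverse in R.
Reflexive (axiom T): yes — every world is R-related to itself.
Euclidean (axiom 5): yes — any two successors of a common world are R-related.
So F validates K, KB, KTB, S5. The strongest is S5.

S5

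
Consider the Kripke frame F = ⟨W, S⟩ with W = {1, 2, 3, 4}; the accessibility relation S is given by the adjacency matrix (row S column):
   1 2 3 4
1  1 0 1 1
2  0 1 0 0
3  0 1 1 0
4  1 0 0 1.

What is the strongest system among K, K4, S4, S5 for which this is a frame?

Transitive (axiom 4): no — 1 S 3 and 3 S 2, but not 1 S 2.
Reflexive (axiom T): yes — every world is S-related to itself.
Euclidean (axiom 5): no — 1 S 3 and 1 S 4, but not 3 S 4.
So F validates K; K4 would additionally require S to be transitive. The strongest is K.

K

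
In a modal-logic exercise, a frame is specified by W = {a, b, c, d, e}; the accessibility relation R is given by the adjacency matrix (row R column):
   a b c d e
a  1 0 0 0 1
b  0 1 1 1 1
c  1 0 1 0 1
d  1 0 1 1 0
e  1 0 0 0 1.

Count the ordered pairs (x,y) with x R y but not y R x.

Enumerating: (b,c), (b,d), (b,e), (c,a), (c,e), (d,a), (d,c).

7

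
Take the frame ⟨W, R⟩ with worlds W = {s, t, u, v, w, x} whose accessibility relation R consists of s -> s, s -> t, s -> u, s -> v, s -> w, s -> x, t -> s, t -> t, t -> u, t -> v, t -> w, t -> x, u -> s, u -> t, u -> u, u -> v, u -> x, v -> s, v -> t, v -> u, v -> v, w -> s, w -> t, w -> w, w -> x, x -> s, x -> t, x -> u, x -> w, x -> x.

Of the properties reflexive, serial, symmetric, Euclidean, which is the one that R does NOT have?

Reflexive: yes — every world is R-related to itself.
Serial: yes — every world has a successor (e.g. s R s).
Symmetric: yes — every pair in R has its reverse in R.
Euclidean: no — s R u and s R w, but not u R w.
Only Euclidean fails.

Euclidean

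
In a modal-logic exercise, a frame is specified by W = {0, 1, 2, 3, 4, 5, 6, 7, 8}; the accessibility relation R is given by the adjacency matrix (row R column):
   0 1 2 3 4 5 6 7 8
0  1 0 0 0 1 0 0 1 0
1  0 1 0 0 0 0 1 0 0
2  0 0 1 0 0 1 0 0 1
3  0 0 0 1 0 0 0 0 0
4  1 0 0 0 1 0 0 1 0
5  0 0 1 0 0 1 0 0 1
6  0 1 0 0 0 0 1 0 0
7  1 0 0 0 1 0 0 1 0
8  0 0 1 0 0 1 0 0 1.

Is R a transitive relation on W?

Transitive: yes — every two-step R-path is closed by a direct edge.

Yes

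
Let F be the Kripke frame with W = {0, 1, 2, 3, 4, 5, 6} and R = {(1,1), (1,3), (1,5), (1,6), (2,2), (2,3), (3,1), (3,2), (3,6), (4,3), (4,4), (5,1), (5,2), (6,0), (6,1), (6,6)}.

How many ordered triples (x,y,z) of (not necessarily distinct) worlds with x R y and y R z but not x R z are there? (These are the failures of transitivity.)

Enumerating: (1,3,2), (1,5,2), (1,6,0), (2,3,1), (2,3,6), (3,1,3), (3,1,5), (3,2,3), (3,6,0), (4,3,1), (4,3,2), (4,3,6), (5,1,3), (5,1,5), (5,1,6), (5,2,3), (6,1,3), (6,1,5).

18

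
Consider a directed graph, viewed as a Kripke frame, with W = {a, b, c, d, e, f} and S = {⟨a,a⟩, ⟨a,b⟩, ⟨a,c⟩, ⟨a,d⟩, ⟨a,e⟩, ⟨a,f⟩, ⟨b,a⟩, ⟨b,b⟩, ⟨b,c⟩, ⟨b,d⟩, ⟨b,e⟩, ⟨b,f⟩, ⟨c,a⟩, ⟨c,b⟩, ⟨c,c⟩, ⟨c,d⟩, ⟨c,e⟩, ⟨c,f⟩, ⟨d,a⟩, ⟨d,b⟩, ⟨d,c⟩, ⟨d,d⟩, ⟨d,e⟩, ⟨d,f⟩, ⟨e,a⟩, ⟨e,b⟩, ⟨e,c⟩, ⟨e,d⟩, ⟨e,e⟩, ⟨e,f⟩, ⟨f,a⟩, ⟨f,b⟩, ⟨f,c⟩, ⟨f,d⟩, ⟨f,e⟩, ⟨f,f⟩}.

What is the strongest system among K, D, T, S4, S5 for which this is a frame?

Serial (axiom D): yes — every world has a successor (e.g. a S a).
Reflexive (axiom T): yes — every world is S-related to itself.
Transitive (axiom 4): yes — every two-step S-path is closed by a direct edge.
Euclidean (axiom 5): yes — any two successors of a common world are S-related.
So F validates K, D, T, S4, S5. The strongest is S5.

S5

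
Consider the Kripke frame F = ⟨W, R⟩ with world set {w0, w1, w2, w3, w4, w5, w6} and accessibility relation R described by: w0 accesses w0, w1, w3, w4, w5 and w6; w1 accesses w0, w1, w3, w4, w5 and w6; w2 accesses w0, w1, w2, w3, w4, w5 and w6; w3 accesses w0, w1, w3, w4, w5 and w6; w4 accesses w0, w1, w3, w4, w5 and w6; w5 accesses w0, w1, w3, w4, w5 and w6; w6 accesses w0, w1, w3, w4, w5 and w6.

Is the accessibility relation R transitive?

Transitive: yes — every two-step R-path is closed by a direct edge.

Yes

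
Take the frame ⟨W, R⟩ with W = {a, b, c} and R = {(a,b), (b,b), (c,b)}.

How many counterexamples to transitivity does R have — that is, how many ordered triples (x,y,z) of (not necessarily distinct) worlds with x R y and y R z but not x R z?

0

R is transitive; there are no such tuples.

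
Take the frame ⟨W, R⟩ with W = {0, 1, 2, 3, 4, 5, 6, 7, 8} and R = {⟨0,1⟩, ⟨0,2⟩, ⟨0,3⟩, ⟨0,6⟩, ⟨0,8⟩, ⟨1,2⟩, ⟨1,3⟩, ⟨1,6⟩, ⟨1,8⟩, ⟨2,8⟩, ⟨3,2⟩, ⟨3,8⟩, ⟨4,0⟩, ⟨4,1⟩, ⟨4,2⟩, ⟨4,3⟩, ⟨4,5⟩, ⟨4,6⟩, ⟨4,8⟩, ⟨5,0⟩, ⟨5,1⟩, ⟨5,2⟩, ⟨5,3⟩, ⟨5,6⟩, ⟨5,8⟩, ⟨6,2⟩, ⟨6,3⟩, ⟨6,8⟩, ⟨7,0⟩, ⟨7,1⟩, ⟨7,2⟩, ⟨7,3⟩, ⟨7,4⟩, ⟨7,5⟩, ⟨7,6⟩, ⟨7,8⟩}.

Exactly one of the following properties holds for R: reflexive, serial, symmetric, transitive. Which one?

Reflexive: no — 0 is not related to itself.
Serial: no — 8 has no R-successor.
Symmetric: no — 0 R 1 but not 1 R 0.
Transitive: yes — every two-step R-path is closed by a direct edge.
Only transitive holds.

transitive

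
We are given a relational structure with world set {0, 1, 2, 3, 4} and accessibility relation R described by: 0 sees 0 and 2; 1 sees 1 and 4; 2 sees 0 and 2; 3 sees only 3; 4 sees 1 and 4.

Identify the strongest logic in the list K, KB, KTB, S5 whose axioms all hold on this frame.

Symmetric (axiom B): yes — every pair in R has its reverse in R.
Reflexive (axiom T): yes — every world is R-related to itself.
Euclidean (axiom 5): yes — any two successors of a common world are R-related.
So F validates K, KB, KTB, S5. The strongest is S5.

S5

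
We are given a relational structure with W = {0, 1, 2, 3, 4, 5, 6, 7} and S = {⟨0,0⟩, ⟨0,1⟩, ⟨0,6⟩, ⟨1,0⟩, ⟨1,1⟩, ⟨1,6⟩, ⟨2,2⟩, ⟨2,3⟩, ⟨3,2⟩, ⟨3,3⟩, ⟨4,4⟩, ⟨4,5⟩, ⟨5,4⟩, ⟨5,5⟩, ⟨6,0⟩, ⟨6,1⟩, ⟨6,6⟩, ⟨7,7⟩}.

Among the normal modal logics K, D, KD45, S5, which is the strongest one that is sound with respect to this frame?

Serial (axiom D): yes — every world has a successor (e.g. 0 S 0).
Euclidean (axiom 5): yes — any two successors of a common world are S-related.
Transitive (axiom 4): yes — every two-step S-path is closed by a direct edge.
Reflexive (axiom T): yes — every world is S-related to itself.
So F validates K, D, KD45, S5. The strongest is S5.

S5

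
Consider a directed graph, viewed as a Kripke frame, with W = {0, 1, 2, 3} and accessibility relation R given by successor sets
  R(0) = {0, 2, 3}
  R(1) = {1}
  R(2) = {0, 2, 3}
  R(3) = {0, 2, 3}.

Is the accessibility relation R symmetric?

Yes

Symmetric: yes — every pair in R has its reverse in R.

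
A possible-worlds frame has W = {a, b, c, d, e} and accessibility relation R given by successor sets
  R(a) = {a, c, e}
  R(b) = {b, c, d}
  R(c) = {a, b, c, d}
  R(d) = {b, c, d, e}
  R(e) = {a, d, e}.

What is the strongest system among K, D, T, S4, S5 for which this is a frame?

Serial (axiom D): yes — every world has a successor (e.g. a R a).
Reflexive (axiom T): yes — every world is R-related to itself.
Transitive (axiom 4): no — a R c and c R b, but not a R b.
Euclidean (axiom 5): no — a R c and a R e, but not c R e.
So F validates K, D, T; S4 would additionally require R to be transitive. The strongest is T.

T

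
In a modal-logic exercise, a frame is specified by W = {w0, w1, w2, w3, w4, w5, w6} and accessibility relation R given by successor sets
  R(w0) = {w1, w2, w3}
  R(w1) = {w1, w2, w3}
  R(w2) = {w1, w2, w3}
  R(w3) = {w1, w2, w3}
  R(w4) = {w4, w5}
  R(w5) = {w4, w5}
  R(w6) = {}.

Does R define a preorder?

No

Reflexive: no — w0 is not related to itself.
Transitive: yes — every two-step R-path is closed by a direct edge.
So R is not a preorder.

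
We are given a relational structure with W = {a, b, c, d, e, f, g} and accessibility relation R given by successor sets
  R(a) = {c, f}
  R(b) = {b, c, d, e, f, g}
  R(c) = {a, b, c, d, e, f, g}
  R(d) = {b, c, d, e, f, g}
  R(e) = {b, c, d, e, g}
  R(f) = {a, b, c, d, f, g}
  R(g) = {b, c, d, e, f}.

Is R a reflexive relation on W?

Reflexive: no — a is not related to itself.

No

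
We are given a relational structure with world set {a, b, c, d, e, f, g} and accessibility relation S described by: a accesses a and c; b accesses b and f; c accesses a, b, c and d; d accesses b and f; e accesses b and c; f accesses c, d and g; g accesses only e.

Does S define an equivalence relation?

Reflexive: no — d is not related to itself.
Symmetric: no — b S f but not f S b.
Transitive: no — a S c and c S b, but not a S b.
So S is not an equivalence relation.

No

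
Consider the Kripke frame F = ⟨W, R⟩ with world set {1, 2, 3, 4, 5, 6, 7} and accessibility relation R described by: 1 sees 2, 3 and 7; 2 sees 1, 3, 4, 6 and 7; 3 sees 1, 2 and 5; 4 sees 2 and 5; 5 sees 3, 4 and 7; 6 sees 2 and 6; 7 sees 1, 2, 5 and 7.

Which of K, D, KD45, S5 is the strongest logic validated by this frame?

Serial (axiom D): yes — every world has a successor (e.g. 1 R 2).
Euclidean (axiom 5): no — 1 R 3 and 1 R 7, but not 3 R 7.
Transitive (axiom 4): no — 1 R 2 and 2 R 4, but not 1 R 4.
Reflexive (axiom T): no — 1 is not related to itself.
So F validates K, D; KD45 would additionally require R to be Euclidean and transitive. The strongest is D.

D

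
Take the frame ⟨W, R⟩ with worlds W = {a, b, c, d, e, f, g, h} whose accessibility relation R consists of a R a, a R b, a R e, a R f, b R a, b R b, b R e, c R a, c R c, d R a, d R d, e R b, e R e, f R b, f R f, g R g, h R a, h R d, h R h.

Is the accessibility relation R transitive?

Transitive: no — b R a and a R f, but not b R f.

No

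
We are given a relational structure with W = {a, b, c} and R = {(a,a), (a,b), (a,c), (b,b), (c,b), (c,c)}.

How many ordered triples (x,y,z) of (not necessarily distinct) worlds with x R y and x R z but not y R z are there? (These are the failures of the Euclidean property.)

Enumerating: (a,b,a), (a,b,c), (a,c,a), (c,b,c).

4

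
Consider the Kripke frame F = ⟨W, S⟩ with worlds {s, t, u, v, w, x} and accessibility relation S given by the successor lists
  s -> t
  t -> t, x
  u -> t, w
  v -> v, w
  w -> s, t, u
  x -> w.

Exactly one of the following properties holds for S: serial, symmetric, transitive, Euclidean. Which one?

serial

Serial: yes — every world has a successor (e.g. s S t).
Symmetric: no — s S t but not t S s.
Transitive: no — s S t and t S x, but not s S x.
Euclidean: no — u S t and u S w, but not t S w.
Only serial holds.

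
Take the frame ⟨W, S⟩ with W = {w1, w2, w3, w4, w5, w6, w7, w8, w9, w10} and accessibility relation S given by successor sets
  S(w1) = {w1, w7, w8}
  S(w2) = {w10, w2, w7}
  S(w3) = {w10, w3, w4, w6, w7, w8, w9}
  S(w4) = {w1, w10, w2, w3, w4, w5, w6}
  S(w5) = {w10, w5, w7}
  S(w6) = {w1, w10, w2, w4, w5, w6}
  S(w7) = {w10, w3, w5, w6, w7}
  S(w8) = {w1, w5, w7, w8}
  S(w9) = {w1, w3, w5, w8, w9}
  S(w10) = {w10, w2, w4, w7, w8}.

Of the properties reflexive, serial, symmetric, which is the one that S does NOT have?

symmetric

Reflexive: yes — every world is S-related to itself.
Serial: yes — every world has a successor (e.g. w1 S w1).
Symmetric: no — w1 S w7 but not w7 S w1.
Only symmetric fails.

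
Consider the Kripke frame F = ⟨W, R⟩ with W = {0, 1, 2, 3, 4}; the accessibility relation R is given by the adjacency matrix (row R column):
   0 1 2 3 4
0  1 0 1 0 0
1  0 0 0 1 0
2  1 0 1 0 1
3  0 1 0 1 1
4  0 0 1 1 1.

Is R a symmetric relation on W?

Symmetric: yes — every pair in R has its reverse in R.

Yes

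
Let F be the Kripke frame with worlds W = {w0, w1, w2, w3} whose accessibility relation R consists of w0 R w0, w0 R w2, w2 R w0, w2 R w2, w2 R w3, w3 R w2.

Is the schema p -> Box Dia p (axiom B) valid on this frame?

By correspondence theory, B is valid on a frame iff R is symmetric.
Symmetric: yes — every pair in R has its reverse in R.

Yes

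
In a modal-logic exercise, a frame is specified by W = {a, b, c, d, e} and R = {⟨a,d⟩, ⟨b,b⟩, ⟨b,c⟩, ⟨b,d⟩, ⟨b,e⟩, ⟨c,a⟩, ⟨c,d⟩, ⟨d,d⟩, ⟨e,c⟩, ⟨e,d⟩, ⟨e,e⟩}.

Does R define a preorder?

Reflexive: no — a is not related to itself.
Transitive: no — b R c and c R a, but not b R a.
So R is not a preorder.

No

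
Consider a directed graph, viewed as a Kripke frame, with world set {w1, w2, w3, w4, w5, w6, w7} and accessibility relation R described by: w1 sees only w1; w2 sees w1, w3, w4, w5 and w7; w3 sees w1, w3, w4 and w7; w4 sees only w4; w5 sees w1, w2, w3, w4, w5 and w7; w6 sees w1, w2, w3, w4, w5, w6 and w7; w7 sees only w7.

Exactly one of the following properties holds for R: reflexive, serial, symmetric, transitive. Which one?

serial

Reflexive: no — w2 is not related to itself.
Serial: yes — every world has a successor (e.g. w1 R w1).
Symmetric: no — w2 R w1 but not w1 R w2.
Transitive: no — w2 R w5 and w5 R w2, but not w2 R w2.
Only serial holds.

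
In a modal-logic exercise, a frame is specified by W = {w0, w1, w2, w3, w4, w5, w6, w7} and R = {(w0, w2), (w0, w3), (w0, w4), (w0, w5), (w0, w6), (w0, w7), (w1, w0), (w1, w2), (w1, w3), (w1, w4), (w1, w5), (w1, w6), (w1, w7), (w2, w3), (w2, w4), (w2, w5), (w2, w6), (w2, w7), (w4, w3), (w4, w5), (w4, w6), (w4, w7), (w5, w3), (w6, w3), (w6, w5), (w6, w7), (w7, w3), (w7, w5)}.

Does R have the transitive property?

Transitive: yes — every two-step R-path is closed by a direct edge.

Yes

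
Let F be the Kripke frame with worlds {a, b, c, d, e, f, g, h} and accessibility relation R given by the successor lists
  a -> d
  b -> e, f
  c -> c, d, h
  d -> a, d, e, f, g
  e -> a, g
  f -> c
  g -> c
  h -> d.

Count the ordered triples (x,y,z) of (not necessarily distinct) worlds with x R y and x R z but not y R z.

Enumerating: (b,e,e), (b,e,f), (b,f,e), (b,f,f), (c,d,c), (c,d,h), (c,h,c), (c,h,h), (d,a,a), (d,a,e), (d,a,f), (d,a,g), … and 17 more.
Total: 29.

29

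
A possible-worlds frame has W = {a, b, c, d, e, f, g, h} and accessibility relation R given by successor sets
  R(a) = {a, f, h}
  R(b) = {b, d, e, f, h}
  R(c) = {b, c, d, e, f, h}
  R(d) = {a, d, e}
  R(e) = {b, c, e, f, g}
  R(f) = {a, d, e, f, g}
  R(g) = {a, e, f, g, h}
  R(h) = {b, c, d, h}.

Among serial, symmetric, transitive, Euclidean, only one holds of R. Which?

Serial: yes — every world has a successor (e.g. a R a).
Symmetric: no — a R h but not h R a.
Transitive: no — a R f and f R d, but not a R d.
Euclidean: no — a R f and a R h, but not f R h.
Only serial holds.

serial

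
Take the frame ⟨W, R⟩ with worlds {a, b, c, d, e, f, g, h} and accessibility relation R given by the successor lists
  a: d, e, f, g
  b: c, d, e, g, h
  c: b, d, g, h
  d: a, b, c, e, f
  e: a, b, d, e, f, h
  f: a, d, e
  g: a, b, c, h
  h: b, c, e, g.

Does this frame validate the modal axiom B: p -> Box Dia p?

Yes

By correspondence theory, B is valid on a frame iff R is symmetric.
Symmetric: yes — every pair in R has its reverse in R.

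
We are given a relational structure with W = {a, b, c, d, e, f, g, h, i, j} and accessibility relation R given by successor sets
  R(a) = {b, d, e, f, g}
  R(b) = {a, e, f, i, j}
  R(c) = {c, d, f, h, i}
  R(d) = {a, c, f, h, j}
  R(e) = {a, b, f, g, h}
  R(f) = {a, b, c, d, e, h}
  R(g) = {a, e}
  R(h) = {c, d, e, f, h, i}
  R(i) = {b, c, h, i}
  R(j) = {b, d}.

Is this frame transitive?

Transitive: no — a R b and b R i, but not a R i.

No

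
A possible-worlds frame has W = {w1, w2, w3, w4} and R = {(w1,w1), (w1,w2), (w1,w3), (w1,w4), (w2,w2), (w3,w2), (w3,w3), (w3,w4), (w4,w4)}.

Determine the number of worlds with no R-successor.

0

R is serial; there are no such worlds.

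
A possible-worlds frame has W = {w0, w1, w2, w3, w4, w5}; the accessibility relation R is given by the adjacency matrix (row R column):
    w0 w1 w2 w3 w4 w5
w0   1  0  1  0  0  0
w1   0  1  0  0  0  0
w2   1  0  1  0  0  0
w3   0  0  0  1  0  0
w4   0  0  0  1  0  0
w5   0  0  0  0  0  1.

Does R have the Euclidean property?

Euclidean: yes — any two successors of a common world are R-related.

Yes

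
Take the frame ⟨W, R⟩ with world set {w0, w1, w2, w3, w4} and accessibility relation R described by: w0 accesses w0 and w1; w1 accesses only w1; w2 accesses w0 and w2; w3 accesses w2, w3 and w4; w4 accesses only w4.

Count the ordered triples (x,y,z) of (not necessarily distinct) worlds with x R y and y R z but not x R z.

2

Enumerating: (w2,w0,w1), (w3,w2,w0).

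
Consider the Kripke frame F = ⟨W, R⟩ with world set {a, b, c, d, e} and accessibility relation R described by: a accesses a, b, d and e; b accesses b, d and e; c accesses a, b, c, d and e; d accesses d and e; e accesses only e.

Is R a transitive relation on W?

Yes

Transitive: yes — every two-step R-path is closed by a direct edge.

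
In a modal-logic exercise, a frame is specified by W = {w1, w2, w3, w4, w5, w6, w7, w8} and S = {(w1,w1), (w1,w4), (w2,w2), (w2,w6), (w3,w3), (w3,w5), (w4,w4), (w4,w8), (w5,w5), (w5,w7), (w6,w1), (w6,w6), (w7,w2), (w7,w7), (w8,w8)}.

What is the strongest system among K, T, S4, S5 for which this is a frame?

Reflexive (axiom T): yes — every world is S-related to itself.
Transitive (axiom 4): no — w1 S w4 and w4 S w8, but not w1 S w8.
Euclidean (axiom 5): no — w1 S w4 and w1 S w1, but not w4 S w1.
So F validates K, T; S4 would additionally require S to be transitive. The strongest is T.

T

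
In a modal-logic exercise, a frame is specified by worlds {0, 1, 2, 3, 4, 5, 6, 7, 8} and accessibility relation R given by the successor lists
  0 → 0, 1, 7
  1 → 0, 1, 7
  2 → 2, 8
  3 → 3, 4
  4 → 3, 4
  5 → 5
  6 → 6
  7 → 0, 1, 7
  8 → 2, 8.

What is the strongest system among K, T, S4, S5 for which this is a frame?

S5

Reflexive (axiom T): yes — every world is R-related to itself.
Transitive (axiom 4): yes — every two-step R-path is closed by a direct edge.
Euclidean (axiom 5): yes — any two successors of a common world are R-related.
So F validates K, T, S4, S5. The strongest is S5.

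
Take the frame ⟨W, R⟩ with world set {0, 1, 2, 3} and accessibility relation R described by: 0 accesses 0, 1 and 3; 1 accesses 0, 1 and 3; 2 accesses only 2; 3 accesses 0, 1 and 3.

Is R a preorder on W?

Yes

Reflexive: yes — every world is R-related to itself.
Transitive: yes — every two-step R-path is closed by a direct edge.
So R is a preorder.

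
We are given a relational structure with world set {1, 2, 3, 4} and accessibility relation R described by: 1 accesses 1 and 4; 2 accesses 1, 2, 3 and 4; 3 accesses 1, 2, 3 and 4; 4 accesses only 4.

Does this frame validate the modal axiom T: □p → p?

By correspondence theory, T is valid on a frame iff R is reflexive.
Reflexive: yes — every world is R-related to itself.

Yes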